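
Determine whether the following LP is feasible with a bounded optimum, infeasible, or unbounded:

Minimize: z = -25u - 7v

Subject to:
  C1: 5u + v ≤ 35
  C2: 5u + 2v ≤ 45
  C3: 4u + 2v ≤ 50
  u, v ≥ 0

Feasible with a bounded optimal solution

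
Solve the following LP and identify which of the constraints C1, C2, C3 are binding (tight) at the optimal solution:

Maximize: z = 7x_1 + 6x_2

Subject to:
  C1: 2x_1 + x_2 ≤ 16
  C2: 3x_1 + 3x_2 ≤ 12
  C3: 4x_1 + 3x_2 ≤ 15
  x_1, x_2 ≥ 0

At x_1 = 3, x_2 = 1, compute slack b - a·x for each constraint:
  C1: 16 − 7 = 9  (slack)
  C2: 12 − 12 = 0  (binding)
  C3: 15 − 15 = 0  (binding)

Optimal: x_1 = 3, x_2 = 1
Binding: C2, C3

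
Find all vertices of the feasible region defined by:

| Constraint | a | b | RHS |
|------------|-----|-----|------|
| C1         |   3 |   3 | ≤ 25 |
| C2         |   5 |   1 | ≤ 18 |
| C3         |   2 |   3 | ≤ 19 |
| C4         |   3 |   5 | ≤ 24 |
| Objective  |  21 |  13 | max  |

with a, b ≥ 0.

(0, 0), (3.6, 0), (3, 3), (0, 4.8)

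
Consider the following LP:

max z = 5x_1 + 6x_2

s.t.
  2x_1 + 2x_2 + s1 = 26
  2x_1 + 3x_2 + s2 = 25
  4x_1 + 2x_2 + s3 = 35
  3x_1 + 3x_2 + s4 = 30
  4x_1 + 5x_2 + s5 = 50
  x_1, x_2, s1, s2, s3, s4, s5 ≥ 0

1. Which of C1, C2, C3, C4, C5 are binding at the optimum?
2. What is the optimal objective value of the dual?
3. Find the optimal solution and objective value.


1. C2, C4
2. 55
3. x_1 = 5, x_2 = 5, z = 55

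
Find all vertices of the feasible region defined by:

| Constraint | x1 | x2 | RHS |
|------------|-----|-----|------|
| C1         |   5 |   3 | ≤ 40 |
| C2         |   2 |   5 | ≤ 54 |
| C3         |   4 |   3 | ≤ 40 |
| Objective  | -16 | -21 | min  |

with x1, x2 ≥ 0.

(0, 0), (8, 0), (2, 10), (0, 10.8)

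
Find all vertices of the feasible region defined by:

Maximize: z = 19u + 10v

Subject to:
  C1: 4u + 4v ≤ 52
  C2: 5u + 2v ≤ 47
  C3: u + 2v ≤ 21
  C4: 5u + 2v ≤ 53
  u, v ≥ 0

(0, 0), (9.4, 0), (7, 6), (5, 8), (0, 10.5)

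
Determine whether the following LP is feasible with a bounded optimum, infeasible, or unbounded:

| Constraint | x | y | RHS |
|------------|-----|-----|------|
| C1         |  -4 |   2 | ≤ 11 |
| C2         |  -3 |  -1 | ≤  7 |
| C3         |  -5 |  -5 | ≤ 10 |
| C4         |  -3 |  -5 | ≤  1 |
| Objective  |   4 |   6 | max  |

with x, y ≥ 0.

Unbounded (objective can increase without bound)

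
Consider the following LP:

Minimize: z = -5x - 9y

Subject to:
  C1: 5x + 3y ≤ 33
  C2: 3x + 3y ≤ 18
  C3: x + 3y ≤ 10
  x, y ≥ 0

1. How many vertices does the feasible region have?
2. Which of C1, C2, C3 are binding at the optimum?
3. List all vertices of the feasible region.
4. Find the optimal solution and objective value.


1. 4
2. C2, C3
3. (0, 0), (6, 0), (4, 2), (0, 3.333)
4. x = 4, y = 2, z = -38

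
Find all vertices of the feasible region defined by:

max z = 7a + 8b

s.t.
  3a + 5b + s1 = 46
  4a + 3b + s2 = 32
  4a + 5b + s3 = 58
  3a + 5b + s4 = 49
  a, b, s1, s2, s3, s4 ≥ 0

(0, 0), (8, 0), (2, 8), (0, 9.2)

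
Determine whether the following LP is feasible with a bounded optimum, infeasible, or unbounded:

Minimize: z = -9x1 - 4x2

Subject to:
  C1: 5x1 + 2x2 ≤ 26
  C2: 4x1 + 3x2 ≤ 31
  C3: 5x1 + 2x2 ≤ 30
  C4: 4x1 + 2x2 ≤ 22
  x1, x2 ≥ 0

Feasible with a bounded optimal solution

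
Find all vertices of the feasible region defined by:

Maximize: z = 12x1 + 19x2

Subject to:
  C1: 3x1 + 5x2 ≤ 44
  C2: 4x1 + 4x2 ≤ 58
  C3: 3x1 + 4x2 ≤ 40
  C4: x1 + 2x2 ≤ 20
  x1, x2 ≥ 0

(0, 0), (13.33, 0), (8, 4), (0, 8.8)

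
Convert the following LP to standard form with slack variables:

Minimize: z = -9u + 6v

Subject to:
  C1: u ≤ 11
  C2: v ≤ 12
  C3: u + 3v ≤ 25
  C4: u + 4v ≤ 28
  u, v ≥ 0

min z = -9u + 6v

s.t.
  u + s1 = 11
  v + s2 = 12
  u + 3v + s3 = 25
  u + 4v + s4 = 28
  u, v, s1, s2, s3, s4 ≥ 0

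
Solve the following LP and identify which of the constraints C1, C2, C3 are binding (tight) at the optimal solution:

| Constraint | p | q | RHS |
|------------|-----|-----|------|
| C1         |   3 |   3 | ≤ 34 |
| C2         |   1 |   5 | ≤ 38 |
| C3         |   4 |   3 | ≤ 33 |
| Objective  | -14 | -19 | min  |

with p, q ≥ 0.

At p = 3, q = 7, compute slack b - a·x for each constraint:
  C1: 34 − 30 = 4  (slack)
  C2: 38 − 38 = 0  (binding)
  C3: 33 − 33 = 0  (binding)

Optimal: p = 3, q = 7
Binding: C2, C3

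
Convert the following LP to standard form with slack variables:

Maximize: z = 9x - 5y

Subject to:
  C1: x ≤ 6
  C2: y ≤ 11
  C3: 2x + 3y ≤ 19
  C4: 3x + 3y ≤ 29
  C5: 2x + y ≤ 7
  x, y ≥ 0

max z = 9x - 5y

s.t.
  x + s1 = 6
  y + s2 = 11
  2x + 3y + s3 = 19
  3x + 3y + s4 = 29
  2x + y + s5 = 7
  x, y, s1, s2, s3, s4, s5 ≥ 0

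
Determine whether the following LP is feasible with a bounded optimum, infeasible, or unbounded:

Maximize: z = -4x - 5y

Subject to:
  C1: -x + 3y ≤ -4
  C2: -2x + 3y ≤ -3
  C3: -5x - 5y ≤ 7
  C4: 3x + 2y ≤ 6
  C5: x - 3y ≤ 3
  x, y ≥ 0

Infeasible (no feasible solution exists)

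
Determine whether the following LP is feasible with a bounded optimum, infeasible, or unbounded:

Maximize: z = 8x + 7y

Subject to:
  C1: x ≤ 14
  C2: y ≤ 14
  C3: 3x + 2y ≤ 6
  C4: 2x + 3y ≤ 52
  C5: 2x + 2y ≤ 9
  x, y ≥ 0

Feasible with a bounded optimal solution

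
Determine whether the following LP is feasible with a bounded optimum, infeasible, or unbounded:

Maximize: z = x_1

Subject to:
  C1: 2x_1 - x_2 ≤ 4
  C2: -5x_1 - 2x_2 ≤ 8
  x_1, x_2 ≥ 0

Unbounded (objective can increase without bound)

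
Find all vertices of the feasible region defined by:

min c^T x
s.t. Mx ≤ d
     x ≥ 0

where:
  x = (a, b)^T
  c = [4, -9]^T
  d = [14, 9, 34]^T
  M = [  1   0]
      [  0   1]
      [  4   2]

(0, 0), (8.5, 0), (4, 9), (0, 9)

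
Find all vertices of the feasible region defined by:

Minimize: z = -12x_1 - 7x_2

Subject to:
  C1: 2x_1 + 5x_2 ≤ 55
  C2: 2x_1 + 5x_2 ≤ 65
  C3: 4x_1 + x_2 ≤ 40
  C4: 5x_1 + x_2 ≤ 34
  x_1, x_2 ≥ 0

(0, 0), (6.8, 0), (5, 9), (0, 11)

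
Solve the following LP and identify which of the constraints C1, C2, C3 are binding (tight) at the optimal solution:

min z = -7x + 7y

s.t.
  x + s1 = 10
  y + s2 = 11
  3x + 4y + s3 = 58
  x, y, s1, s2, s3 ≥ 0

At x = 10, y = 0, compute slack b - a·x for each constraint:
  C1: 10 − 10 = 0  (binding)
  C2: 11 − 0 = 11  (slack)
  C3: 58 − 30 = 28  (slack)

Optimal: x = 10, y = 0
Binding: C1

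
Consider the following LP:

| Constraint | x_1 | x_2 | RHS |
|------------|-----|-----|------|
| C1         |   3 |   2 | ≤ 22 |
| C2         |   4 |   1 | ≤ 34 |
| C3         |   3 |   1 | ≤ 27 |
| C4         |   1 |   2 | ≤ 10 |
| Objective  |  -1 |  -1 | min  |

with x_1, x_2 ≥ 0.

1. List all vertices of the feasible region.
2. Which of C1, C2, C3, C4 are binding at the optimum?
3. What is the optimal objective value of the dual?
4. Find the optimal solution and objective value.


1. (0, 0), (7.333, 0), (6, 2), (0, 5)
2. C1, C4
3. -8
4. x_1 = 6, x_2 = 2, z = -8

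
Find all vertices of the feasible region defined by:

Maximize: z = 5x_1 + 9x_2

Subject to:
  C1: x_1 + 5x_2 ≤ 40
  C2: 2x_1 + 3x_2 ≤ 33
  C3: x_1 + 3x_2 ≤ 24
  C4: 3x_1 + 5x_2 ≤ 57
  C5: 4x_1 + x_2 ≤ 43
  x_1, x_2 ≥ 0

(0, 0), (10.75, 0), (9.6, 4.6), (9, 5), (0, 8)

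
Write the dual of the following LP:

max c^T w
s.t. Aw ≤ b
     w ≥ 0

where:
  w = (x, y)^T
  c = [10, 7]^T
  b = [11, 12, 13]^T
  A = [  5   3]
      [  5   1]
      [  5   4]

Primal max cᵀx s.t. Ax ≤ b, x ≥ 0  →  Dual min bᵀy s.t. Aᵀy ≥ c, y ≥ 0.

Minimize: z = 11y1 + 12y2 + 13y3

Subject to:
  5y1 + 5y2 + 5y3 ≥ 10
  3y1 + y2 + 4y3 ≥ 7
  y1, y2, y3 ≥ 0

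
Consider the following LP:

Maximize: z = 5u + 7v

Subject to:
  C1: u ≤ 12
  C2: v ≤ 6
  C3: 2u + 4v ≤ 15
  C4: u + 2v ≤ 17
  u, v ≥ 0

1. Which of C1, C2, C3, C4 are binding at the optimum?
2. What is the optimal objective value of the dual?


1. C3
2. 37.5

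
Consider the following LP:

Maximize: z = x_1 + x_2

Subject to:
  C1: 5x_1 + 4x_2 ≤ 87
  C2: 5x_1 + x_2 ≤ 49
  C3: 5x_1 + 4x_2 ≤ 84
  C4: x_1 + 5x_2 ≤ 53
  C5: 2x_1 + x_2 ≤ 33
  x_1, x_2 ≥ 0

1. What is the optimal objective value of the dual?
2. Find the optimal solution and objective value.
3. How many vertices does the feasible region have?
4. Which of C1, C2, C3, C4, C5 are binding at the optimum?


1. 17
2. x_1 = 8, x_2 = 9, z = 17
3. 4
4. C2, C4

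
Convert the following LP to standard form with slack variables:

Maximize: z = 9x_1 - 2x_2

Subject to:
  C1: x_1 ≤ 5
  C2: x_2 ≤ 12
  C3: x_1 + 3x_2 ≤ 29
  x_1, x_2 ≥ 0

max z = 9x_1 - 2x_2

s.t.
  x_1 + s1 = 5
  x_2 + s2 = 12
  x_1 + 3x_2 + s3 = 29
  x_1, x_2, s1, s2, s3 ≥ 0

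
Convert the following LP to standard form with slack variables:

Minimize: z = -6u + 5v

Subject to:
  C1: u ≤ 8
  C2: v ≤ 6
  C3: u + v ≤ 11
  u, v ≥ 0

min z = -6u + 5v

s.t.
  u + s1 = 8
  v + s2 = 6
  u + v + s3 = 11
  u, v, s1, s2, s3 ≥ 0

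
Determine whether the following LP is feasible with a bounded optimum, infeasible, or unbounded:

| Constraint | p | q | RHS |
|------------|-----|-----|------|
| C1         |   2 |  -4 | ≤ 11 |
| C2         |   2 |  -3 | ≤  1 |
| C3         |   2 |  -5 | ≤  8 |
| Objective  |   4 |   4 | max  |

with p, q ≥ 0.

Unbounded (objective can increase without bound)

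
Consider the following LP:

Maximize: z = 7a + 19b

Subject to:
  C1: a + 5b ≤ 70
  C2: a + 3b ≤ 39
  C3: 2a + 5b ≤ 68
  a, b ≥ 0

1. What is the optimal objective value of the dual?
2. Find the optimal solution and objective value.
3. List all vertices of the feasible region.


1. 253
2. a = 9, b = 10, z = 253
3. (0, 0), (34, 0), (9, 10), (0, 13)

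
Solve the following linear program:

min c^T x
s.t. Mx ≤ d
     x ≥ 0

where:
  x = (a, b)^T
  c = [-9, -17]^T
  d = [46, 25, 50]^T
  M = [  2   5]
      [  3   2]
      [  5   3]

Evaluate the objective at each vertex of the feasible region:
  z(0, 0) = 0
  z(8.333, 0) = -75
  z(3, 8) = -163  ←
  z(0, 9.2) = -156.4
The minimum is at a = 3, b = 8.

a = 3, b = 8, z = -163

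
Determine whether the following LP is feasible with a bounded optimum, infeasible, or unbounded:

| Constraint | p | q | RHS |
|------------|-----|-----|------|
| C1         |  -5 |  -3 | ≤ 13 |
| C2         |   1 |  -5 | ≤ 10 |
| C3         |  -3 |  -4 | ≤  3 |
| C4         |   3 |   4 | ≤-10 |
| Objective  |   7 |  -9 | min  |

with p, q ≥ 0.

Infeasible (no feasible solution exists)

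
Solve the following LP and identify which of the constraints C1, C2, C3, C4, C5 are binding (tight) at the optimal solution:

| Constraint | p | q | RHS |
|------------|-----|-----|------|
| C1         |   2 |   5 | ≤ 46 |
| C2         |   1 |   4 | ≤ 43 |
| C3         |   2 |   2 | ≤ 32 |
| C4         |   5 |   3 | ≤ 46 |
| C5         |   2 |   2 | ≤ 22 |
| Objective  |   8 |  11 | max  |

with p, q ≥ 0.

At p = 3, q = 8, compute slack b - a·x for each constraint:
  C1: 46 − 46 = 0  (binding)
  C2: 43 − 35 = 8  (slack)
  C3: 32 − 22 = 10  (slack)
  C4: 46 − 39 = 7  (slack)
  C5: 22 − 22 = 0  (binding)

Optimal: p = 3, q = 8
Binding: C1, C5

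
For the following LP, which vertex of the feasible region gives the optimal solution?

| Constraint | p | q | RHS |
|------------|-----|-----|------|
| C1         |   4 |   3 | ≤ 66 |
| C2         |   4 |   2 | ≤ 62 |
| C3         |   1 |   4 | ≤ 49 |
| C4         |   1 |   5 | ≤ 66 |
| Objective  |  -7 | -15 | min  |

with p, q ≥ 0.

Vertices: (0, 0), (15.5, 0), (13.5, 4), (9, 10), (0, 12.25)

Evaluate the objective at each vertex of the feasible region:
  z(0, 0) = 0
  z(15.5, 0) = -108.5
  z(13.5, 4) = -154.5
  z(9, 10) = -213  ←
  z(0, 12.25) = -183.8
The minimum is at p = 9, q = 10.

(9, 10)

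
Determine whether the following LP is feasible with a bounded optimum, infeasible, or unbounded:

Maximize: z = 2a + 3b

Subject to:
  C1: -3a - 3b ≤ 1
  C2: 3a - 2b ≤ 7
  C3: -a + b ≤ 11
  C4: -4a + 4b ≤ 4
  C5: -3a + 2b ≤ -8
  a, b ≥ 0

Infeasible (no feasible solution exists)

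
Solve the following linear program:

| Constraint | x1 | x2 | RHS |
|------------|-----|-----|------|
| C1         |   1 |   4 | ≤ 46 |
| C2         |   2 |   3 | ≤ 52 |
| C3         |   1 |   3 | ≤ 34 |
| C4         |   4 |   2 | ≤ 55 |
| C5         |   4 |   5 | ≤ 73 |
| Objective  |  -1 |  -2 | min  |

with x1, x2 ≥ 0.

Evaluate the objective at each vertex of the feasible region:
  z(0, 0) = 0
  z(13.75, 0) = -13.75
  z(10.75, 6) = -22.75
  z(7, 9) = -25  ←
  z(0, 11.33) = -22.67
The minimum is at x1 = 7, x2 = 9.

x1 = 7, x2 = 9, z = -25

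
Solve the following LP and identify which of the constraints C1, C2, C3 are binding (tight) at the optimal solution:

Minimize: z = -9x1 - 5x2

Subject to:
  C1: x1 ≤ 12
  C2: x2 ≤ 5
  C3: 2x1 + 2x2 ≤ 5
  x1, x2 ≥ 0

At x1 = 2.5, x2 = 0, compute slack b - a·x for each constraint:
  C1: 12 − 2.5 = 9.5  (slack)
  C2: 5 − 0 = 5  (slack)
  C3: 5 − 5 = 0  (binding)

Optimal: x1 = 2.5, x2 = 0
Binding: C3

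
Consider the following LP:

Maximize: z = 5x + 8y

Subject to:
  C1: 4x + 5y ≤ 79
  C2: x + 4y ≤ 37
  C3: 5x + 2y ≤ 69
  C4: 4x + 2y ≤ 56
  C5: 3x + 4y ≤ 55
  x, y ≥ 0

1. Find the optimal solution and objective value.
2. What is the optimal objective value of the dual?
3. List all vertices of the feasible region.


1. x = 9, y = 7, z = 101
2. 101
3. (0, 0), (13.8, 0), (13, 2), (11.4, 5.2), (9, 7), (0, 9.25)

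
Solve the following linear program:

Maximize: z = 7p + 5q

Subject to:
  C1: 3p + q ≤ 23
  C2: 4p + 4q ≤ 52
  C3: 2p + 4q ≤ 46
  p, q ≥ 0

Evaluate the objective at each vertex of the feasible region:
  z(0, 0) = 0
  z(7.667, 0) = 53.67
  z(5, 8) = 75  ←
  z(3, 10) = 71
  z(0, 11.5) = 57.5
The maximum is at p = 5, q = 8.

p = 5, q = 8, z = 75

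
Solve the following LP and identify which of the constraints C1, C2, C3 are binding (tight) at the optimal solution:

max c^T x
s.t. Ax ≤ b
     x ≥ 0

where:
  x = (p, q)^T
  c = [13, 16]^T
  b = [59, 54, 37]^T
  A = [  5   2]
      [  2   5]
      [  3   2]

At p = 7, q = 8, compute slack b - a·x for each constraint:
  C1: 59 − 51 = 8  (slack)
  C2: 54 − 54 = 0  (binding)
  C3: 37 − 37 = 0  (binding)

Optimal: p = 7, q = 8
Binding: C2, C3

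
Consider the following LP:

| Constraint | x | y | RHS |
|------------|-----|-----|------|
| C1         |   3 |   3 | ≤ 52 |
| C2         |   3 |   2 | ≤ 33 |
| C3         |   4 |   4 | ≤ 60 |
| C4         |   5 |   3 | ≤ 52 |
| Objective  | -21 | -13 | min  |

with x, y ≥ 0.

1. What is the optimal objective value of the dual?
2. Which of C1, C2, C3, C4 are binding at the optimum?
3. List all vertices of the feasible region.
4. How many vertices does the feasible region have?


1. -222
2. C2, C4
3. (0, 0), (10.4, 0), (5, 9), (3, 12), (0, 15)
4. 5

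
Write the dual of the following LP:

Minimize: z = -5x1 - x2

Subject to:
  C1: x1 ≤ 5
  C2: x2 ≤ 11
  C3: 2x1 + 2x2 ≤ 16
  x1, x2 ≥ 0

Primal min cᵀx s.t. Ax ≤ b, x ≥ 0  →  Dual max −bᵀy s.t. Aᵀy ≥ −c, y ≥ 0.

Maximize: z = -5y1 - 11y2 - 16y3

Subject to:
  y1 + 2y3 ≥ 5
  y2 + 2y3 ≥ 1
  y1, y2, y3 ≥ 0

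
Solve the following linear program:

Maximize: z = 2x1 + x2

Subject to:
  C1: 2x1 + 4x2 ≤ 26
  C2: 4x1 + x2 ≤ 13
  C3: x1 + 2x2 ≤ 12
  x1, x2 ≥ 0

Evaluate the objective at each vertex of the feasible region:
  z(0, 0) = 0
  z(3.25, 0) = 6.5
  z(2, 5) = 9  ←
  z(0, 6) = 6
The maximum is at x1 = 2, x2 = 5.

x1 = 2, x2 = 5, z = 9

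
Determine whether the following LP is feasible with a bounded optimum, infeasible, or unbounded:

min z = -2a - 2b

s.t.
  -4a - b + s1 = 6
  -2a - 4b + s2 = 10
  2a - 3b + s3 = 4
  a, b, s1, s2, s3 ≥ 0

Unbounded (objective can decrease without bound)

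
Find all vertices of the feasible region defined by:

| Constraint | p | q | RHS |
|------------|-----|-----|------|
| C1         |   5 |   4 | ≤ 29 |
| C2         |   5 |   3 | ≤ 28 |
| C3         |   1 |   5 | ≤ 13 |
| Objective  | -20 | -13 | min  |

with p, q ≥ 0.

(0, 0), (5.6, 0), (5, 1), (4.429, 1.714), (0, 2.6)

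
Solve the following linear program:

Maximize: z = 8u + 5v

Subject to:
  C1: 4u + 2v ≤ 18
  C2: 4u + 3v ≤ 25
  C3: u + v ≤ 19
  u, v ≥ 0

Evaluate the objective at each vertex of the feasible region:
  z(0, 0) = 0
  z(4.5, 0) = 36
  z(1, 7) = 43  ←
  z(0, 8.333) = 41.67
The maximum is at u = 1, v = 7.

u = 1, v = 7, z = 43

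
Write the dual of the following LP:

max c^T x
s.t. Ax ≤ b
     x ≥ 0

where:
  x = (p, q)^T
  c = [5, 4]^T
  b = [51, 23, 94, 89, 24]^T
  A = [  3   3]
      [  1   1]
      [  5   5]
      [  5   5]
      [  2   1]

Primal max cᵀx s.t. Ax ≤ b, x ≥ 0  →  Dual min bᵀy s.t. Aᵀy ≥ c, y ≥ 0.

Minimize: z = 51y1 + 23y2 + 94y3 + 89y4 + 24y5

Subject to:
  3y1 + y2 + 5y3 + 5y4 + 2y5 ≥ 5
  3y1 + y2 + 5y3 + 5y4 + y5 ≥ 4
  y1, y2, y3, y4, y5 ≥ 0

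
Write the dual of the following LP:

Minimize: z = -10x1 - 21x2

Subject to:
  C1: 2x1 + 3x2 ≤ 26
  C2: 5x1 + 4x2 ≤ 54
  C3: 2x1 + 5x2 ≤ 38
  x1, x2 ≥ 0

Primal min cᵀx s.t. Ax ≤ b, x ≥ 0  →  Dual max −bᵀy s.t. Aᵀy ≥ −c, y ≥ 0.

Maximize: z = -26y1 - 54y2 - 38y3

Subject to:
  2y1 + 5y2 + 2y3 ≥ 10
  3y1 + 4y2 + 5y3 ≥ 21
  y1, y2, y3 ≥ 0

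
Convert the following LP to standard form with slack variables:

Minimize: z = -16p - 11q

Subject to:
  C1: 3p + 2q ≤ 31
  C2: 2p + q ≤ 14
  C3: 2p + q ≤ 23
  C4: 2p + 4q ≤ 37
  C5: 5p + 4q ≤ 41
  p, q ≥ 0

min z = -16p - 11q

s.t.
  3p + 2q + s1 = 31
  2p + q + s2 = 14
  2p + q + s3 = 23
  2p + 4q + s4 = 37
  5p + 4q + s5 = 41
  p, q, s1, s2, s3, s4, s5 ≥ 0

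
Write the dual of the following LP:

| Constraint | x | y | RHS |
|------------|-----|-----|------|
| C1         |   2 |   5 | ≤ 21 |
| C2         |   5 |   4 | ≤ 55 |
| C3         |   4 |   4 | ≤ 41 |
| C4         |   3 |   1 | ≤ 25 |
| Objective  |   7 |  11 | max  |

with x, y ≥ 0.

Primal max cᵀx s.t. Ax ≤ b, x ≥ 0  →  Dual min bᵀy s.t. Aᵀy ≥ c, y ≥ 0.

Minimize: z = 21y1 + 55y2 + 41y3 + 25y4

Subject to:
  2y1 + 5y2 + 4y3 + 3y4 ≥ 7
  5y1 + 4y2 + 4y3 + y4 ≥ 11
  y1, y2, y3, y4 ≥ 0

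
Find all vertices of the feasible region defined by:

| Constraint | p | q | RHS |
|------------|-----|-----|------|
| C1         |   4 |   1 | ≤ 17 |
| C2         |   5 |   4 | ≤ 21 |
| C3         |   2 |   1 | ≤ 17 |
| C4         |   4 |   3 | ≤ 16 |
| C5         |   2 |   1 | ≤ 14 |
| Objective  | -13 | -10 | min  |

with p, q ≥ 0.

(0, 0), (4, 0), (1, 4), (0, 5.25)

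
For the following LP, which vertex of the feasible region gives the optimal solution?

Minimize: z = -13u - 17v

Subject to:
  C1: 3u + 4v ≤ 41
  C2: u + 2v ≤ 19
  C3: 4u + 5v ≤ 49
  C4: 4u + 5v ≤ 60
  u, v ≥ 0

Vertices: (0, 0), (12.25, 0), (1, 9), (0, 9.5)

Evaluate the objective at each vertex of the feasible region:
  z(0, 0) = 0
  z(12.25, 0) = -159.2
  z(1, 9) = -166  ←
  z(0, 9.5) = -161.5
The minimum is at u = 1, v = 9.

(1, 9)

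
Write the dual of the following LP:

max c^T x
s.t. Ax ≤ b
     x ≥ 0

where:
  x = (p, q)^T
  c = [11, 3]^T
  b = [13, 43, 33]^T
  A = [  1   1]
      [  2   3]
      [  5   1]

Primal max cᵀx s.t. Ax ≤ b, x ≥ 0  →  Dual min bᵀy s.t. Aᵀy ≥ c, y ≥ 0.

Minimize: z = 13y1 + 43y2 + 33y3

Subject to:
  y1 + 2y2 + 5y3 ≥ 11
  y1 + 3y2 + y3 ≥ 3
  y1, y2, y3 ≥ 0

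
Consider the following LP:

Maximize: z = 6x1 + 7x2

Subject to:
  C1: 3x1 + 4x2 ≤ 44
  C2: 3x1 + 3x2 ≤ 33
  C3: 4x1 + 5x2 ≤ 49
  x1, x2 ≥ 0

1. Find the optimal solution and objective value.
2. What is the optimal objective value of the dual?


1. x1 = 6, x2 = 5, z = 71
2. 71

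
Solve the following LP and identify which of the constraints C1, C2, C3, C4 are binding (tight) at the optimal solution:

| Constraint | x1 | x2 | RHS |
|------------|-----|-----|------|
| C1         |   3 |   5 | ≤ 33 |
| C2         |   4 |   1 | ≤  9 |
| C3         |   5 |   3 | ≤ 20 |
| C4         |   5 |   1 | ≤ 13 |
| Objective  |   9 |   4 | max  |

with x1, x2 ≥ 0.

At x1 = 1, x2 = 5, compute slack b - a·x for each constraint:
  C1: 33 − 28 = 5  (slack)
  C2: 9 − 9 = 0  (binding)
  C3: 20 − 20 = 0  (binding)
  C4: 13 − 10 = 3  (slack)

Optimal: x1 = 1, x2 = 5
Binding: C2, C3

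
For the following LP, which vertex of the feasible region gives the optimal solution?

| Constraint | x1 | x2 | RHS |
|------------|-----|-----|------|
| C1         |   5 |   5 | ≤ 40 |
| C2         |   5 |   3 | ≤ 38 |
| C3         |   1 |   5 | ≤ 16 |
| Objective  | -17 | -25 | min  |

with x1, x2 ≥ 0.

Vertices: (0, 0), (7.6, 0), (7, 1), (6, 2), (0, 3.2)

Evaluate the objective at each vertex of the feasible region:
  z(0, 0) = 0
  z(7.6, 0) = -129.2
  z(7, 1) = -144
  z(6, 2) = -152  ←
  z(0, 3.2) = -80
The minimum is at x1 = 6, x2 = 2.

(6, 2)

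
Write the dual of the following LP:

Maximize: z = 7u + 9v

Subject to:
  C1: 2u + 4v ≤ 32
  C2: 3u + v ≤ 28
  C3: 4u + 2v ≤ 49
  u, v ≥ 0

Primal max cᵀx s.t. Ax ≤ b, x ≥ 0  →  Dual min bᵀy s.t. Aᵀy ≥ c, y ≥ 0.

Minimize: z = 32y1 + 28y2 + 49y3

Subject to:
  2y1 + 3y2 + 4y3 ≥ 7
  4y1 + y2 + 2y3 ≥ 9
  y1, y2, y3 ≥ 0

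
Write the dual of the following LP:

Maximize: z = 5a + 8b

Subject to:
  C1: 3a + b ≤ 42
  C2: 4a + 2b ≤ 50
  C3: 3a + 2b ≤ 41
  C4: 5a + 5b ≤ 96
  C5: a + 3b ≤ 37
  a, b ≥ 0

Primal max cᵀx s.t. Ax ≤ b, x ≥ 0  →  Dual min bᵀy s.t. Aᵀy ≥ c, y ≥ 0.

Minimize: z = 42y1 + 50y2 + 41y3 + 96y4 + 37y5

Subject to:
  3y1 + 4y2 + 3y3 + 5y4 + y5 ≥ 5
  y1 + 2y2 + 2y3 + 5y4 + 3y5 ≥ 8
  y1, y2, y3, y4, y5 ≥ 0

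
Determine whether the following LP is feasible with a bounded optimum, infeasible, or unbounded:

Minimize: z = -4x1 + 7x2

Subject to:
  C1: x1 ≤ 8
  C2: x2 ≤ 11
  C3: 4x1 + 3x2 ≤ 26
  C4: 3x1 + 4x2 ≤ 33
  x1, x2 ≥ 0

Feasible with a bounded optimal solution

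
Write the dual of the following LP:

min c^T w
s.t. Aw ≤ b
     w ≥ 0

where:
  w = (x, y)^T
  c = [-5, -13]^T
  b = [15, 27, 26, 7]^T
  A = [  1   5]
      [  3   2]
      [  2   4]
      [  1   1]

Primal min cᵀx s.t. Ax ≤ b, x ≥ 0  →  Dual max −bᵀy s.t. Aᵀy ≥ −c, y ≥ 0.

Maximize: z = -15y1 - 27y2 - 26y3 - 7y4

Subject to:
  y1 + 3y2 + 2y3 + y4 ≥ 5
  5y1 + 2y2 + 4y3 + y4 ≥ 13
  y1, y2, y3, y4 ≥ 0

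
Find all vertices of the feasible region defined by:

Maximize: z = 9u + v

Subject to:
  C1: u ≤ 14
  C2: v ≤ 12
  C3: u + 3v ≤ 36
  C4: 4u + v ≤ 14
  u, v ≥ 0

(0, 0), (3.5, 0), (0.5455, 11.82), (0, 12)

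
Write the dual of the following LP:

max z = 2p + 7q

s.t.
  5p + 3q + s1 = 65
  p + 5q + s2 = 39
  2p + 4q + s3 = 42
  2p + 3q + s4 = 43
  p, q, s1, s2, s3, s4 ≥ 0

Primal max cᵀx s.t. Ax ≤ b, x ≥ 0  →  Dual min bᵀy s.t. Aᵀy ≥ c, y ≥ 0.

Minimize: z = 65y1 + 39y2 + 42y3 + 43y4

Subject to:
  5y1 + y2 + 2y3 + 2y4 ≥ 2
  3y1 + 5y2 + 4y3 + 3y4 ≥ 7
  y1, y2, y3, y4 ≥ 0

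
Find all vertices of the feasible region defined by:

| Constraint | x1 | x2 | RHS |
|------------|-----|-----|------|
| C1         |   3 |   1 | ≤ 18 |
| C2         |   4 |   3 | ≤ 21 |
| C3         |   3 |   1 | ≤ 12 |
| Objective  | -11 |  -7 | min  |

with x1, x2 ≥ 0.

(0, 0), (4, 0), (3, 3), (0, 7)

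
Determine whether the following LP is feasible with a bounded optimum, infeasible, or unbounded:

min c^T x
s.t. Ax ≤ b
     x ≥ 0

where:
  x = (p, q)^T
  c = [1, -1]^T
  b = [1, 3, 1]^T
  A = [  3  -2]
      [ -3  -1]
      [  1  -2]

Unbounded (objective can decrease without bound)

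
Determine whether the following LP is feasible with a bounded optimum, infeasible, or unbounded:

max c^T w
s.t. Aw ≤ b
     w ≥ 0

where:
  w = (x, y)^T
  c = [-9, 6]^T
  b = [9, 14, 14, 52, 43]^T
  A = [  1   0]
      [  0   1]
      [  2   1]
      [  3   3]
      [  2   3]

Feasible with a bounded optimal solution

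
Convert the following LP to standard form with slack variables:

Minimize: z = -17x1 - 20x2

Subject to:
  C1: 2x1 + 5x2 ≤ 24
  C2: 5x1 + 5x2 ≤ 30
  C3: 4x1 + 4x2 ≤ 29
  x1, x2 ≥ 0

min z = -17x1 - 20x2

s.t.
  2x1 + 5x2 + s1 = 24
  5x1 + 5x2 + s2 = 30
  4x1 + 4x2 + s3 = 29
  x1, x2, s1, s2, s3 ≥ 0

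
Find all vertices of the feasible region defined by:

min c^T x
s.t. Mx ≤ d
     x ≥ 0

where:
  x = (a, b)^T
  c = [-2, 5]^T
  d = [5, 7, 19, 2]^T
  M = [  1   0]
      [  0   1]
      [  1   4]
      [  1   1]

(0, 0), (2, 0), (0, 2)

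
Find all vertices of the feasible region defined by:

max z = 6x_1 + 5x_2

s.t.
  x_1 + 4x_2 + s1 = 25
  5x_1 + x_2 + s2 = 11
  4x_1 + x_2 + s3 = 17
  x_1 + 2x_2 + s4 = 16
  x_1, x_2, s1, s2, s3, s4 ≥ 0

(0, 0), (2.2, 0), (1, 6), (0, 6.25)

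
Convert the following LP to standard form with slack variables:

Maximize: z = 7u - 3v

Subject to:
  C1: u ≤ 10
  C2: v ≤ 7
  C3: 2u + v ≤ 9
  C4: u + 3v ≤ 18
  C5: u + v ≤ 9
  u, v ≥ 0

max z = 7u - 3v

s.t.
  u + s1 = 10
  v + s2 = 7
  2u + v + s3 = 9
  u + 3v + s4 = 18
  u + v + s5 = 9
  u, v, s1, s2, s3, s4, s5 ≥ 0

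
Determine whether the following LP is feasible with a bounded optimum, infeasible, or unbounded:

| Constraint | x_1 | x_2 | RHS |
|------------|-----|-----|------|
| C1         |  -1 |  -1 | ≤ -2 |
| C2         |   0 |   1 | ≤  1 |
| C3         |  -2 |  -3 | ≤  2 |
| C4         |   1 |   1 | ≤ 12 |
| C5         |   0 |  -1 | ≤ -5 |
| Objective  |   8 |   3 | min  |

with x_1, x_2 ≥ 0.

Infeasible (no feasible solution exists)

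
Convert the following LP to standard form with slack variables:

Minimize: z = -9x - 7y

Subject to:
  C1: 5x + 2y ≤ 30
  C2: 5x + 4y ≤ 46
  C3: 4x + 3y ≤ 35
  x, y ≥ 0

min z = -9x - 7y

s.t.
  5x + 2y + s1 = 30
  5x + 4y + s2 = 46
  4x + 3y + s3 = 35
  x, y, s1, s2, s3 ≥ 0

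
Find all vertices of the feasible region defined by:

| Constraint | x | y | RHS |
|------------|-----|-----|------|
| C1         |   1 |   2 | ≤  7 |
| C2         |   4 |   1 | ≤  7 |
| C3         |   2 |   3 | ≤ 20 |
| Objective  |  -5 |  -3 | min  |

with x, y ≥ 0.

(0, 0), (1.75, 0), (1, 3), (0, 3.5)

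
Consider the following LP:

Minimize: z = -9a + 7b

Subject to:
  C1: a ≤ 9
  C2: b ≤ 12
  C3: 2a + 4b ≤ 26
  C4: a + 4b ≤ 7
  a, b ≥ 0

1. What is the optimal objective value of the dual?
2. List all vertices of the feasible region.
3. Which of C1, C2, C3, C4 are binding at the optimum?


1. -63
2. (0, 0), (7, 0), (0, 1.75)
3. C4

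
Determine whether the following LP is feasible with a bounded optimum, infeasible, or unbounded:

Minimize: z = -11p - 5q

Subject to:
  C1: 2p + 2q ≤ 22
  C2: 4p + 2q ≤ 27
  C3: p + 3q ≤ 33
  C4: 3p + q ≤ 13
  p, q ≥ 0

Feasible with a bounded optimal solution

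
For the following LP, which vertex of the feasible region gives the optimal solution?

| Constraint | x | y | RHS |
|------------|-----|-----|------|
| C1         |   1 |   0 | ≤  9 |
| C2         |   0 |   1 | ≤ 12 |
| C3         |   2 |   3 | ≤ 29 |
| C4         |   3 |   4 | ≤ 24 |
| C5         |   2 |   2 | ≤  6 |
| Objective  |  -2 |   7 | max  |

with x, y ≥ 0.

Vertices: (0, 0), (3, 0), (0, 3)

Evaluate the objective at each vertex of the feasible region:
  z(0, 0) = 0
  z(3, 0) = -6
  z(0, 3) = 21  ←
The maximum is at x = 0, y = 3.

(0, 3)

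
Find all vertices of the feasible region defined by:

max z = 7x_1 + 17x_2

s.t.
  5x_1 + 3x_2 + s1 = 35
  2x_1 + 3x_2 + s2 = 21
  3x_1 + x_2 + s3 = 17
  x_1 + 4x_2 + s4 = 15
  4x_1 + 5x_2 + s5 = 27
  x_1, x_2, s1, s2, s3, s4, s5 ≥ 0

(0, 0), (5.667, 0), (5.273, 1.182), (3, 3), (0, 3.75)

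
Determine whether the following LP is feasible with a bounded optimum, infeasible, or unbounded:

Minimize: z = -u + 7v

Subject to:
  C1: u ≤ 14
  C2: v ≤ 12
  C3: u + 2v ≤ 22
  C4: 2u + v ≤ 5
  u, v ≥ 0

Feasible with a bounded optimal solution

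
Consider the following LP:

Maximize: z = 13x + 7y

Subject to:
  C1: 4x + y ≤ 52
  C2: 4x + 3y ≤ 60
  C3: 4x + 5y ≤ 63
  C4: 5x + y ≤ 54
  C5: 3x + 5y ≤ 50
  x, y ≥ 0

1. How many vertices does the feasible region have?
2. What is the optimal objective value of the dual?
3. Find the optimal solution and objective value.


1. 4
2. 158
3. x = 10, y = 4, z = 158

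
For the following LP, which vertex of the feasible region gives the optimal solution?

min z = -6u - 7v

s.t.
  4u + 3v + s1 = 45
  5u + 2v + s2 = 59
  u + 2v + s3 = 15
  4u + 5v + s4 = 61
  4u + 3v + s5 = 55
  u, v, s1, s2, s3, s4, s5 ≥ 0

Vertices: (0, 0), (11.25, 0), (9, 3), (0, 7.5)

Evaluate the objective at each vertex of the feasible region:
  z(0, 0) = 0
  z(11.25, 0) = -67.5
  z(9, 3) = -75  ←
  z(0, 7.5) = -52.5
The minimum is at u = 9, v = 3.

(9, 3)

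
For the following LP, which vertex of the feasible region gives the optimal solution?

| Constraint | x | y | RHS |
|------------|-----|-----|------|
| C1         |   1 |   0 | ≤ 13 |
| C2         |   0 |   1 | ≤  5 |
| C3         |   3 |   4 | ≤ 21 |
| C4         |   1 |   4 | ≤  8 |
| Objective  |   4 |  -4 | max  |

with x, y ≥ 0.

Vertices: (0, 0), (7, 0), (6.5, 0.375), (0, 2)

Evaluate the objective at each vertex of the feasible region:
  z(0, 0) = 0
  z(7, 0) = 28  ←
  z(6.5, 0.375) = 24.5
  z(0, 2) = -8
The maximum is at x = 7, y = 0.

(7, 0)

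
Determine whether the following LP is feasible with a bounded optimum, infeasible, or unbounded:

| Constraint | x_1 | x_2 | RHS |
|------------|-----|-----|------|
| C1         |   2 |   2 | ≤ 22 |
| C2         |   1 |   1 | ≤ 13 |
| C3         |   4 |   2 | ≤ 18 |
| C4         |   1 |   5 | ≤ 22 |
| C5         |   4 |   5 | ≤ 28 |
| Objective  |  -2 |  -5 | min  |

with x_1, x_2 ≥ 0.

Feasible with a bounded optimal solution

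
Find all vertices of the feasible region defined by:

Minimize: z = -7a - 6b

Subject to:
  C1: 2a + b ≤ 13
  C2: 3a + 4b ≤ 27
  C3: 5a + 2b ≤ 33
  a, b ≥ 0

(0, 0), (6.5, 0), (5, 3), (0, 6.75)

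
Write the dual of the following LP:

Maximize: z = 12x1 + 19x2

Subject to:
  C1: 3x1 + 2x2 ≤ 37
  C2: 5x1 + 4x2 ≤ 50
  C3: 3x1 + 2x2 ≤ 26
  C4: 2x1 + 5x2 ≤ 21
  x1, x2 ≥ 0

Primal max cᵀx s.t. Ax ≤ b, x ≥ 0  →  Dual min bᵀy s.t. Aᵀy ≥ c, y ≥ 0.

Minimize: z = 37y1 + 50y2 + 26y3 + 21y4

Subject to:
  3y1 + 5y2 + 3y3 + 2y4 ≥ 12
  2y1 + 4y2 + 2y3 + 5y4 ≥ 19
  y1, y2, y3, y4 ≥ 0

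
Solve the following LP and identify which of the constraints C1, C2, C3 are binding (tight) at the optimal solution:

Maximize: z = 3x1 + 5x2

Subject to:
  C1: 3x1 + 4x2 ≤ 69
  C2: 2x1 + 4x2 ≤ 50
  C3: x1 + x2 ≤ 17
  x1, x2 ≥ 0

At x1 = 9, x2 = 8, compute slack b - a·x for each constraint:
  C1: 69 − 59 = 10  (slack)
  C2: 50 − 50 = 0  (binding)
  C3: 17 − 17 = 0  (binding)

Optimal: x1 = 9, x2 = 8
Binding: C2, C3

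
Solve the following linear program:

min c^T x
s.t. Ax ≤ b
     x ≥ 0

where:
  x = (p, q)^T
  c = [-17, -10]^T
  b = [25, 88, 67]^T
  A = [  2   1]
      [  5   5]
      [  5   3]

Evaluate the objective at each vertex of the feasible region:
  z(0, 0) = 0
  z(12.5, 0) = -212.5
  z(8, 9) = -226  ←
  z(7.1, 10.5) = -225.7
  z(0, 17.6) = -176
The minimum is at p = 8, q = 9.

p = 8, q = 9, z = -226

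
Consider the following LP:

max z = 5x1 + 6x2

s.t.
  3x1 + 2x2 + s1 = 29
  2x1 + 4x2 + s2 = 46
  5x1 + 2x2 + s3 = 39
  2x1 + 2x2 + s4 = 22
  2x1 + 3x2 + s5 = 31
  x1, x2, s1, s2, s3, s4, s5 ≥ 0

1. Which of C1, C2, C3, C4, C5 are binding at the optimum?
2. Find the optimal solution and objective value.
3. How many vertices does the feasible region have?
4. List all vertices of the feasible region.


1. C4, C5
2. x1 = 2, x2 = 9, z = 64
3. 5
4. (0, 0), (7.8, 0), (5.667, 5.333), (2, 9), (0, 10.33)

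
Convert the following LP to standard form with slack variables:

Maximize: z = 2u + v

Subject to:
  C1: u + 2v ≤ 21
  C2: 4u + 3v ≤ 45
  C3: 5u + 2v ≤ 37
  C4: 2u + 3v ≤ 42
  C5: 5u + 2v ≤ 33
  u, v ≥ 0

max z = 2u + v

s.t.
  u + 2v + s1 = 21
  4u + 3v + s2 = 45
  5u + 2v + s3 = 37
  2u + 3v + s4 = 42
  5u + 2v + s5 = 33
  u, v, s1, s2, s3, s4, s5 ≥ 0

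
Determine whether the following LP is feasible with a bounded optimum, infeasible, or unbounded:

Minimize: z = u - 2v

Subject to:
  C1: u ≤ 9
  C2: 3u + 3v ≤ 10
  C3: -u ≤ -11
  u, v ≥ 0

Infeasible (no feasible solution exists)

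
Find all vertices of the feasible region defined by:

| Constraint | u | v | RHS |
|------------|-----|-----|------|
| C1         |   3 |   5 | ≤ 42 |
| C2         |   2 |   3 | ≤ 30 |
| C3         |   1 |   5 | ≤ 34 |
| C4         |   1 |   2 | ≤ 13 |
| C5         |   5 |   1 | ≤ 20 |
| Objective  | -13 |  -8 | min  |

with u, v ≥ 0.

(0, 0), (4, 0), (3, 5), (0, 6.5)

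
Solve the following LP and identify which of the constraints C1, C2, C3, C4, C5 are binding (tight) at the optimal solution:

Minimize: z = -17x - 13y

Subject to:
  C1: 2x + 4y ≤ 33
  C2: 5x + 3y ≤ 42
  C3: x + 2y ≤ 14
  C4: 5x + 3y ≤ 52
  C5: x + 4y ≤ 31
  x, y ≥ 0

At x = 6, y = 4, compute slack b - a·x for each constraint:
  C1: 33 − 28 = 5  (slack)
  C2: 42 − 42 = 0  (binding)
  C3: 14 − 14 = 0  (binding)
  C4: 52 − 42 = 10  (slack)
  C5: 31 − 22 = 9  (slack)

Optimal: x = 6, y = 4
Binding: C2, C3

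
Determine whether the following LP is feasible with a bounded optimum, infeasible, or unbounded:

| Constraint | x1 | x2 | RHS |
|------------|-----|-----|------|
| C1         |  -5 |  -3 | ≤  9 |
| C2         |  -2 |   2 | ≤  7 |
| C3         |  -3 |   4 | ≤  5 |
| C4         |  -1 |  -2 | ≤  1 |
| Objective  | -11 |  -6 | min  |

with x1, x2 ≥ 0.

Unbounded (objective can decrease without bound)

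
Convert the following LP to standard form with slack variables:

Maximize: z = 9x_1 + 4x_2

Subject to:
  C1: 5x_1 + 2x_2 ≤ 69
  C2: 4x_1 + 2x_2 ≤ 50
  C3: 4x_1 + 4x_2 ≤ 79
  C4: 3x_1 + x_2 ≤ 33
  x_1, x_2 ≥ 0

max z = 9x_1 + 4x_2

s.t.
  5x_1 + 2x_2 + s1 = 69
  4x_1 + 2x_2 + s2 = 50
  4x_1 + 4x_2 + s3 = 79
  3x_1 + x_2 + s4 = 33
  x_1, x_2, s1, s2, s3, s4 ≥ 0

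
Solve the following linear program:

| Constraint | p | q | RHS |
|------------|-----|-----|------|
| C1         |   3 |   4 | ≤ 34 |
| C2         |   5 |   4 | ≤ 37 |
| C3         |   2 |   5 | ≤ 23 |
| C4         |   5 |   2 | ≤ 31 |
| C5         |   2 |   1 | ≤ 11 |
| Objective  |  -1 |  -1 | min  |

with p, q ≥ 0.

Evaluate the objective at each vertex of the feasible region:
  z(0, 0) = 0
  z(5.5, 0) = -5.5
  z(4, 3) = -7  ←
  z(0, 4.6) = -4.6
The minimum is at p = 4, q = 3.

p = 4, q = 3, z = -7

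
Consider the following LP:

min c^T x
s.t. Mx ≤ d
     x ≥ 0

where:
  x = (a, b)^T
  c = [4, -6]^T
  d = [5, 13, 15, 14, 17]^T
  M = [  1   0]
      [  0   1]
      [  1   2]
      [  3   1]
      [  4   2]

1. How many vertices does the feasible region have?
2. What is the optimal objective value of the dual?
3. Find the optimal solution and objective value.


1. 4
2. -45
3. a = 0, b = 7.5, z = -45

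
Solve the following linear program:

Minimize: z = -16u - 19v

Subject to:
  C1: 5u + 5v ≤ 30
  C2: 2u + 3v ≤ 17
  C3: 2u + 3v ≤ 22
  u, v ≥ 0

Evaluate the objective at each vertex of the feasible region:
  z(0, 0) = 0
  z(6, 0) = -96
  z(1, 5) = -111  ←
  z(0, 5.667) = -107.7
The minimum is at u = 1, v = 5.

u = 1, v = 5, z = -111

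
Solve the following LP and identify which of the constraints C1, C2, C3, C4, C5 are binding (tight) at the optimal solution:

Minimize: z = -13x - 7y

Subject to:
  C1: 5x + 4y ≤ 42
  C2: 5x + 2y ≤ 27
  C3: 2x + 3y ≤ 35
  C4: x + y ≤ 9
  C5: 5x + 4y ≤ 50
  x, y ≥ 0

At x = 3, y = 6, compute slack b - a·x for each constraint:
  C1: 42 − 39 = 3  (slack)
  C2: 27 − 27 = 0  (binding)
  C3: 35 − 24 = 11  (slack)
  C4: 9 − 9 = 0  (binding)
  C5: 50 − 39 = 11  (slack)

Optimal: x = 3, y = 6
Binding: C2, C4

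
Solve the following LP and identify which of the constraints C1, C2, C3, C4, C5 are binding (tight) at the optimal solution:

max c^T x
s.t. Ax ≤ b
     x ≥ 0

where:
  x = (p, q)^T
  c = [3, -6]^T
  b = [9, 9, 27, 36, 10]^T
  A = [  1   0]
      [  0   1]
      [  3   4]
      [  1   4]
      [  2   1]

At p = 5, q = 0, compute slack b - a·x for each constraint:
  C1: 9 − 5 = 4  (slack)
  C2: 9 − 0 = 9  (slack)
  C3: 27 − 15 = 12  (slack)
  C4: 36 − 5 = 31  (slack)
  C5: 10 − 10 = 0  (binding)

Optimal: p = 5, q = 0
Binding: C5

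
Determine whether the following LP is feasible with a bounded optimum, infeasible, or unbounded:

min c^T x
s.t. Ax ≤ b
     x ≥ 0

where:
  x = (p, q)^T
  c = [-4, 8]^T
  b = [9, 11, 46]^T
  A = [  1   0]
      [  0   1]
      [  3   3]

Feasible with a bounded optimal solution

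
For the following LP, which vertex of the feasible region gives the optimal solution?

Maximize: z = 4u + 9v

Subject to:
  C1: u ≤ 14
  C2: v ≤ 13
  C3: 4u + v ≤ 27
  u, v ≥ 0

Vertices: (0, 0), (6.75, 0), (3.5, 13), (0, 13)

Evaluate the objective at each vertex of the feasible region:
  z(0, 0) = 0
  z(6.75, 0) = 27
  z(3.5, 13) = 131  ←
  z(0, 13) = 117
The maximum is at u = 3.5, v = 13.

(3.5, 13)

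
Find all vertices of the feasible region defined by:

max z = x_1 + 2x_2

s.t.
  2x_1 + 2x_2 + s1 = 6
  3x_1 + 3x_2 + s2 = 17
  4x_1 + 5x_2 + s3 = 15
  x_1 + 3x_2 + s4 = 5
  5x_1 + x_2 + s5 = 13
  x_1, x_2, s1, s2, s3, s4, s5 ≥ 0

(0, 0), (2.6, 0), (2.5, 0.5), (2, 1), (0, 1.667)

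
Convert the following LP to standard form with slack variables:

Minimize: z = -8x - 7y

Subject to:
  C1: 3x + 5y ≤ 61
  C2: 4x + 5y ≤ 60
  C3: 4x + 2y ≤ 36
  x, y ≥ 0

min z = -8x - 7y

s.t.
  3x + 5y + s1 = 61
  4x + 5y + s2 = 60
  4x + 2y + s3 = 36
  x, y, s1, s2, s3 ≥ 0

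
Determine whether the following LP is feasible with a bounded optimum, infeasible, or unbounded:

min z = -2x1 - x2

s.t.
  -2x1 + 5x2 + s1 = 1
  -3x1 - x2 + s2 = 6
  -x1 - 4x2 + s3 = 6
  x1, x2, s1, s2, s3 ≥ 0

Unbounded (objective can decrease without bound)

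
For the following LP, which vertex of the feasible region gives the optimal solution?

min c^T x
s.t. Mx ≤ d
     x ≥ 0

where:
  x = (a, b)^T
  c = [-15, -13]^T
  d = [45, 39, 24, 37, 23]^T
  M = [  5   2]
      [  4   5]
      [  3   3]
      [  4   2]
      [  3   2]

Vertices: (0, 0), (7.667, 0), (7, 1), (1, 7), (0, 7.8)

Evaluate the objective at each vertex of the feasible region:
  z(0, 0) = 0
  z(7.667, 0) = -115
  z(7, 1) = -118  ←
  z(1, 7) = -106
  z(0, 7.8) = -101.4
The minimum is at a = 7, b = 1.

(7, 1)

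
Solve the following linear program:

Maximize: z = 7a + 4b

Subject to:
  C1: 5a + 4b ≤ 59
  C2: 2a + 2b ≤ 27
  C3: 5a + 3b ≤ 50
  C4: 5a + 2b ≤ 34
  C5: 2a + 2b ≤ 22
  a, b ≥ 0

Evaluate the objective at each vertex of the feasible region:
  z(0, 0) = 0
  z(6.8, 0) = 47.6
  z(4, 7) = 56  ←
  z(0, 11) = 44
The maximum is at a = 4, b = 7.

a = 4, b = 7, z = 56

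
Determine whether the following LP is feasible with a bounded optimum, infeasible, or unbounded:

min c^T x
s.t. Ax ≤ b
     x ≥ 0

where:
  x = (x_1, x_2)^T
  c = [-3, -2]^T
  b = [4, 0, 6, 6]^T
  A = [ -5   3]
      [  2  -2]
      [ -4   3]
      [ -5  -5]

Unbounded (objective can decrease without bound)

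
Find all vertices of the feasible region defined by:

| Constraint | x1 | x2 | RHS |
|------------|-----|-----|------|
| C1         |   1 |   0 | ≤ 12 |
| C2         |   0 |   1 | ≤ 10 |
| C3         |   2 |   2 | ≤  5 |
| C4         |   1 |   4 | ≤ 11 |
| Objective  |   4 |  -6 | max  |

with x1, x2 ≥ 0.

(0, 0), (2.5, 0), (0, 2.5)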